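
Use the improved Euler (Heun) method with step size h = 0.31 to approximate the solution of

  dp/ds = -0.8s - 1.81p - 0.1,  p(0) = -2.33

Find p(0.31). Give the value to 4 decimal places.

Heun: k1 = f(s_n, p_n); k2 = f(s_n + h, p_n + h·k1); p_{n+1} = p_n + (h/2)·(k1 + k2).
s=0.000000, p=-2.330000:
  k1 = f(0.000000, -2.330000) = 4.117300
  k2 = f(0.310000, -1.053637) = 1.559083
  p ← -2.330000 + (0.31/2)·(4.117300 + 1.559083) = -1.450161
p(0.31) ≈ -1.4502

-1.4502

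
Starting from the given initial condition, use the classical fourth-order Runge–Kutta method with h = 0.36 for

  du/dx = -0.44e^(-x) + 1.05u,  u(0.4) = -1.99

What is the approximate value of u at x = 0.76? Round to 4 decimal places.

-3.0136

RK4: k1 = f(x_n, u_n); k2 = f(x_n + h/2, u_n + (h/2)·k1); k3 = f(x_n + h/2, u_n + (h/2)·k2); k4 = f(x_n + h, u_n + h·k3); u_{n+1} = u_n + (h/6)·(k1 + 2k2 + 2k3 + k4).
x=0.400000, u=-1.990000:
  k1 = f(0.400000, -1.990000) = -2.384441
  k2 = f(0.580000, -2.419199) = -2.786515
  k3 = f(0.580000, -2.491573) = -2.862507
  k4 = f(0.760000, -3.020502) = -3.377301
  u ← -1.990000 + (0.36/6)·(k1 + 2k2 + 2k3 + k4) = -3.013587
u(0.76) ≈ -3.0136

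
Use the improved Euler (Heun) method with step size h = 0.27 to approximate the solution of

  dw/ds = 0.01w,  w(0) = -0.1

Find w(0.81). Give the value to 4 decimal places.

-0.1008

Heun: k1 = f(s_n, w_n); k2 = f(s_n + h, w_n + h·k1); w_{n+1} = w_n + (h/2)·(k1 + k2).
s=0.000000, w=-0.100000:
  k1 = f(0.000000, -0.100000) = -0.001000
  k2 = f(0.270000, -0.100270) = -0.001003
  w ← -0.100000 + (0.27/2)·(-0.001000 + (-0.001003)) = -0.100270
s=0.270000, w=-0.100270:
  k1 = f(0.270000, -0.100270) = -0.001003
  k2 = f(0.540000, -0.100541) = -0.001005
  w ← -0.100270 + (0.27/2)·(-0.001003 + (-0.001005)) = -0.100541
s=0.540000, w=-0.100541:
  k1 = f(0.540000, -0.100541) = -0.001005
  k2 = f(0.810000, -0.100813) = -0.001008
  w ← -0.100541 + (0.27/2)·(-0.001005 + (-0.001008)) = -0.100813
w(0.81) ≈ -0.1008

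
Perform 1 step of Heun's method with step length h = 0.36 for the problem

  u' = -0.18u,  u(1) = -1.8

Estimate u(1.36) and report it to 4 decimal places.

-1.6871

Heun: k1 = f(s_n, u_n); k2 = f(s_n + h, u_n + h·k1); u_{n+1} = u_n + (h/2)·(k1 + k2).
s=1.000000, u=-1.800000:
  k1 = f(1.000000, -1.800000) = 0.324000
  k2 = f(1.360000, -1.683360) = 0.303005
  u ← -1.800000 + (0.36/2)·(0.324000 + 0.303005) = -1.687139
u(1.36) ≈ -1.6871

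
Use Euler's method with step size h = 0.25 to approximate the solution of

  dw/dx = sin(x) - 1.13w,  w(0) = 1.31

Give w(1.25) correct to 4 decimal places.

Euler: w_{n+1} = w_n + h·f(x_n, w_n).
x=0.000000, w=1.310000: f=-1.480300 → w ← 1.310000 + 0.25·(-1.480300) = 0.939925
x=0.250000, w=0.939925: f=-0.814711 → w ← 0.939925 + 0.25·(-0.814711) = 0.736247
x=0.500000, w=0.736247: f=-0.352534 → w ← 0.736247 + 0.25·(-0.352534) = 0.648114
x=0.750000, w=0.648114: f=-0.050730 → w ← 0.648114 + 0.25·(-0.050730) = 0.635431
x=1.000000, w=0.635431: f=0.123434 → w ← 0.635431 + 0.25·0.123434 = 0.666290
w(1.25) ≈ 0.6663

0.6663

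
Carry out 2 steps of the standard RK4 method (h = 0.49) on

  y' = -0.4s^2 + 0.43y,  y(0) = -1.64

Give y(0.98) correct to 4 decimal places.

-2.6394

RK4: k1 = f(s_n, y_n); k2 = f(s_n + h/2, y_n + (h/2)·k1); k3 = f(s_n + h/2, y_n + (h/2)·k2); k4 = f(s_n + h, y_n + h·k3); y_{n+1} = y_n + (h/6)·(k1 + 2k2 + 2k3 + k4).
s=0.000000, y=-1.640000:
  k1 = f(0.000000, -1.640000) = -0.705200
  k2 = f(0.245000, -1.812774) = -0.803503
  k3 = f(0.245000, -1.836858) = -0.813859
  k4 = f(0.490000, -2.038791) = -0.972720
  y ← -1.640000 + (0.49/6)·(k1 + 2k2 + 2k3 + k4) = -2.041199
s=0.490000, y=-2.041199:
  k1 = f(0.490000, -2.041199) = -0.973756
  k2 = f(0.735000, -2.279769) = -1.196391
  k3 = f(0.735000, -2.334315) = -1.219845
  k4 = f(0.980000, -2.638924) = -1.518897
  y ← -2.041199 + (0.49/6)·(k1 + 2k2 + 2k3 + k4) = -2.639418
y(0.98) ≈ -2.6394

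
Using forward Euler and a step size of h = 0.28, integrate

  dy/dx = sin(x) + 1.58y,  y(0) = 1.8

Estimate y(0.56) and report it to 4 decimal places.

Euler: y_{n+1} = y_n + h·f(x_n, y_n).
x=0.000000, y=1.800000: f=2.844000 → y ← 1.800000 + 0.28·2.844000 = 2.596320
x=0.280000, y=2.596320: f=4.378541 → y ← 2.596320 + 0.28·4.378541 = 3.822312
y(0.56) ≈ 3.8223

3.8223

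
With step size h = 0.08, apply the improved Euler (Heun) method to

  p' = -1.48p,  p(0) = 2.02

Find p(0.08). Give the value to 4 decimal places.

Heun: k1 = f(t_n, p_n); k2 = f(t_n + h, p_n + h·k1); p_{n+1} = p_n + (h/2)·(k1 + k2).
t=0.000000, p=2.020000:
  k1 = f(0.000000, 2.020000) = -2.989600
  k2 = f(0.080000, 1.780832) = -2.635631
  p ← 2.020000 + (0.08/2)·(-2.989600 + (-2.635631)) = 1.794991
p(0.08) ≈ 1.7950

1.7950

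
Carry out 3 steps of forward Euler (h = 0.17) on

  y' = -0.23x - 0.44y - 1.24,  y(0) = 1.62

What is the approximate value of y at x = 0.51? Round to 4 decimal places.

Euler: y_{n+1} = y_n + h·f(x_n, y_n).
x=0.000000, y=1.620000: f=-1.952800 → y ← 1.620000 + 0.17·(-1.952800) = 1.288024
x=0.170000, y=1.288024: f=-1.845831 → y ← 1.288024 + 0.17·(-1.845831) = 0.974233
x=0.340000, y=0.974233: f=-1.746862 → y ← 0.974233 + 0.17·(-1.746862) = 0.677266
y(0.51) ≈ 0.6773

0.6773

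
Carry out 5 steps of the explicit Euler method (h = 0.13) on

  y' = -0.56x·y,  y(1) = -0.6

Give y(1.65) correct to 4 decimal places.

-0.3707

Euler: y_{n+1} = y_n + h·f(x_n, y_n).
x=1.000000, y=-0.600000: f=0.336000 → y ← -0.600000 + 0.13·0.336000 = -0.556320
x=1.130000, y=-0.556320: f=0.352039 → y ← -0.556320 + 0.13·0.352039 = -0.510555
x=1.260000, y=-0.510555: f=0.360248 → y ← -0.510555 + 0.13·0.360248 = -0.463723
x=1.390000, y=-0.463723: f=0.360962 → y ← -0.463723 + 0.13·0.360962 = -0.416798
x=1.520000, y=-0.416798: f=0.354778 → y ← -0.416798 + 0.13·0.354778 = -0.370677
y(1.65) ≈ -0.3707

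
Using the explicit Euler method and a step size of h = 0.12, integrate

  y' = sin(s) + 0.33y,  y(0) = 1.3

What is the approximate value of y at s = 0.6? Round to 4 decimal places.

1.7249

Euler: y_{n+1} = y_n + h·f(s_n, y_n).
s=0.000000, y=1.300000: f=0.429000 → y ← 1.300000 + 0.12·0.429000 = 1.351480
s=0.120000, y=1.351480: f=0.565701 → y ← 1.351480 + 0.12·0.565701 = 1.419364
s=0.240000, y=1.419364: f=0.706093 → y ← 1.419364 + 0.12·0.706093 = 1.504095
s=0.360000, y=1.504095: f=0.848626 → y ← 1.504095 + 0.12·0.848626 = 1.605930
s=0.480000, y=1.605930: f=0.991736 → y ← 1.605930 + 0.12·0.991736 = 1.724939
y(0.6) ≈ 1.7249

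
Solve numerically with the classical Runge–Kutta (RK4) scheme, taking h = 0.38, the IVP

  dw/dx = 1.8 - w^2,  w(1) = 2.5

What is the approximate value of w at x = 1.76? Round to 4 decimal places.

RK4: k1 = f(x_n, w_n); k2 = f(x_n + h/2, w_n + (h/2)·k1); k3 = f(x_n + h/2, w_n + (h/2)·k2); k4 = f(x_n + h, w_n + h·k3); w_{n+1} = w_n + (h/6)·(k1 + 2k2 + 2k3 + k4).
x=1.000000, w=2.500000:
  k1 = f(1.000000, 2.500000) = -4.450000
  k2 = f(1.190000, 1.654500) = -0.937370
  k3 = f(1.190000, 2.321900) = -3.591218
  k4 = f(1.380000, 1.135337) = 0.511010
  w ← 2.500000 + (0.38/6)·(k1 + 2k2 + 2k3 + k4) = 1.676909
x=1.380000, w=1.676909:
  k1 = f(1.380000, 1.676909) = -1.012025
  k2 = f(1.570000, 1.484625) = -0.404110
  k3 = f(1.570000, 1.600128) = -0.760411
  k4 = f(1.760000, 1.387953) = -0.126414
  w ← 1.676909 + (0.38/6)·(k1 + 2k2 + 2k3 + k4) = 1.457302
w(1.76) ≈ 1.4573

1.4573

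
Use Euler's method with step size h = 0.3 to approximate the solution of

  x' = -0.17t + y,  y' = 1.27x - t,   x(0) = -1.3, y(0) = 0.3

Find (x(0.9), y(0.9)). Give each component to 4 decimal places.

-1.5384, -1.4155

Euler on (x,y): x_{n+1} = x_n + h·x', y_{n+1} = y_n + h·y'.
0.000000: (-1.300000, 0.300000); f=(0.300000, -1.651000) → (-1.210000, -0.195300)
0.300000: (-1.210000, -0.195300); f=(-0.246300, -1.836700) → (-1.283890, -0.746310)
0.600000: (-1.283890, -0.746310); f=(-0.848310, -2.230540) → (-1.538383, -1.415472)
(x(0.9), y(0.9)) ≈ (-1.5384, -1.4155)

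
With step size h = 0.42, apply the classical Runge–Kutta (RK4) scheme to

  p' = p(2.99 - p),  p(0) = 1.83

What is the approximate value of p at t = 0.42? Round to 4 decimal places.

2.5296

RK4: k1 = f(t_n, p_n); k2 = f(t_n + h/2, p_n + (h/2)·k1); k3 = f(t_n + h/2, p_n + (h/2)·k2); k4 = f(t_n + h, p_n + h·k3); p_{n+1} = p_n + (h/6)·(k1 + 2k2 + 2k3 + k4).
t=0.000000, p=1.830000:
  k1 = f(0.000000, 1.830000) = 2.122800
  k2 = f(0.210000, 2.275788) = 1.625395
  k3 = f(0.210000, 2.171333) = 1.777599
  k4 = f(0.420000, 2.576591) = 1.065185
  p ← 1.830000 + (0.42/6)·(k1 + 2k2 + 2k3 + k4) = 2.529578
p(0.42) ≈ 2.5296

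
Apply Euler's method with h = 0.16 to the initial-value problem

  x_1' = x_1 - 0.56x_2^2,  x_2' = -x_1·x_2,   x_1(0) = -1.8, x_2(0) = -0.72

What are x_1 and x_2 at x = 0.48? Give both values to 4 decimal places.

-3.1002, -1.7522

Euler on (x_1,x_2): x_1_{n+1} = x_1_n + h·x_1', x_2_{n+1} = x_2_n + h·x_2'.
0.000000: (-1.800000, -0.720000); f=(-2.090304, -1.296000) → (-2.134449, -0.927360)
0.160000: (-2.134449, -0.927360); f=(-2.616047, -1.979402) → (-2.553016, -1.244064)
0.320000: (-2.553016, -1.244064); f=(-3.419726, -3.176116) → (-3.100172, -1.752243)
(x_1(0.48), x_2(0.48)) ≈ (-3.1002, -1.7522)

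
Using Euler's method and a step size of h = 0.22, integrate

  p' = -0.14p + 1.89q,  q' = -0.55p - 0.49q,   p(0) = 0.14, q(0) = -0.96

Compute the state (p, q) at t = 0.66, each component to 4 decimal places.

Euler on (p,q): p_{n+1} = p_n + h·p', q_{n+1} = q_n + h·q'.
0.000000: (0.140000, -0.960000); f=(-1.834000, 0.393400) → (-0.263480, -0.873452)
0.220000: (-0.263480, -0.873452); f=(-1.613937, 0.572905) → (-0.618546, -0.747413)
0.440000: (-0.618546, -0.747413); f=(-1.326014, 0.706433) → (-0.910269, -0.591998)
(p(0.66), q(0.66)) ≈ (-0.9103, -0.5920)

-0.9103, -0.5920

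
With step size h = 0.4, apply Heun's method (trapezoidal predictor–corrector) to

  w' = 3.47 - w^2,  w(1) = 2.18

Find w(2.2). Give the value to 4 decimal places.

1.9407

Heun: k1 = f(x_n, w_n); k2 = f(x_n + h, w_n + h·k1); w_{n+1} = w_n + (h/2)·(k1 + k2).
x=1.000000, w=2.180000:
  k1 = f(1.000000, 2.180000) = -1.282400
  k2 = f(1.400000, 1.667040) = 0.690978
  w ← 2.180000 + (0.4/2)·(-1.282400 + 0.690978) = 2.061716
x=1.400000, w=2.061716:
  k1 = f(1.400000, 2.061716) = -0.780671
  k2 = f(1.800000, 1.749447) = 0.409435
  w ← 2.061716 + (0.4/2)·(-0.780671 + 0.409435) = 1.987468
x=1.800000, w=1.987468:
  k1 = f(1.800000, 1.987468) = -0.480030
  k2 = f(2.200000, 1.795456) = 0.246337
  w ← 1.987468 + (0.4/2)·(-0.480030 + 0.246337) = 1.940730
w(2.2) ≈ 1.9407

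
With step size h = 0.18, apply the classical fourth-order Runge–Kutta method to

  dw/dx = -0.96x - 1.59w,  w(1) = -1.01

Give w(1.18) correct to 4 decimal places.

-0.9231

RK4: k1 = f(x_n, w_n); k2 = f(x_n + h/2, w_n + (h/2)·k1); k3 = f(x_n + h/2, w_n + (h/2)·k2); k4 = f(x_n + h, w_n + h·k3); w_{n+1} = w_n + (h/6)·(k1 + 2k2 + 2k3 + k4).
x=1.000000, w=-1.010000:
  k1 = f(1.000000, -1.010000) = 0.645900
  k2 = f(1.090000, -0.951869) = 0.467072
  k3 = f(1.090000, -0.967964) = 0.492662
  k4 = f(1.180000, -0.921321) = 0.332100
  w ← -1.010000 + (0.18/6)·(k1 + 2k2 + 2k3 + k4) = -0.923076
w(1.18) ≈ -0.9231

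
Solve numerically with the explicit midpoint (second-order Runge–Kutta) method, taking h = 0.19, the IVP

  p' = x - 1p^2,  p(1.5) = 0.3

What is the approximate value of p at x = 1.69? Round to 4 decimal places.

Midpoint: k1 = f(x_n, p_n); k2 = f(x_n + h/2, p_n + (h/2)·k1); p_{n+1} = p_n + h·k2.
x=1.500000, p=0.300000:
  k1 = f(1.500000, 0.300000) = 1.410000
  k2 = f(1.595000, 0.433950) = 1.406687
  p ← 0.300000 + 0.19·1.406687 = 0.567271
p(1.69) ≈ 0.5673

0.5673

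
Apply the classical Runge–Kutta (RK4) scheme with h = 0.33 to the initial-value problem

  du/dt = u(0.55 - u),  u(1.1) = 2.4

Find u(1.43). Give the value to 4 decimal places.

1.5382

RK4: k1 = f(t_n, u_n); k2 = f(t_n + h/2, u_n + (h/2)·k1); k3 = f(t_n + h/2, u_n + (h/2)·k2); k4 = f(t_n + h, u_n + h·k3); u_{n+1} = u_n + (h/6)·(k1 + 2k2 + 2k3 + k4).
t=1.100000, u=2.400000:
  k1 = f(1.100000, 2.400000) = -4.440000
  k2 = f(1.265000, 1.667400) = -1.863153
  k3 = f(1.265000, 2.092580) = -3.227971
  k4 = f(1.430000, 1.334769) = -1.047486
  u ← 2.400000 + (0.33/6)·(k1 + 2k2 + 2k3 + k4) = 1.538165
u(1.43) ≈ 1.5382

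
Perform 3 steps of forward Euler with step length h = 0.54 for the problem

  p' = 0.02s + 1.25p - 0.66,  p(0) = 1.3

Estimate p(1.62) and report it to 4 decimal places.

4.1774

Euler: p_{n+1} = p_n + h·f(s_n, p_n).
s=0.000000, p=1.300000: f=0.965000 → p ← 1.300000 + 0.54·0.965000 = 1.821100
s=0.540000, p=1.821100: f=1.627175 → p ← 1.821100 + 0.54·1.627175 = 2.699774
s=1.080000, p=2.699774: f=2.736318 → p ← 2.699774 + 0.54·2.736318 = 4.177386
p(1.62) ≈ 4.1774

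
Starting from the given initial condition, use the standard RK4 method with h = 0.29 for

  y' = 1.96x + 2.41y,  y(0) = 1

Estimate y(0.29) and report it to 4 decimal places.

RK4: k1 = f(x_n, y_n); k2 = f(x_n + h/2, y_n + (h/2)·k1); k3 = f(x_n + h/2, y_n + (h/2)·k2); k4 = f(x_n + h, y_n + h·k3); y_{n+1} = y_n + (h/6)·(k1 + 2k2 + 2k3 + k4).
x=0.000000, y=1.000000:
  k1 = f(0.000000, 1.000000) = 2.410000
  k2 = f(0.145000, 1.349450) = 3.536374
  k3 = f(0.145000, 1.512774) = 3.929986
  k4 = f(0.290000, 2.139696) = 5.725067
  y ← 1.000000 + (0.29/6)·(k1 + 2k2 + 2k3 + k4) = 2.114943
y(0.29) ≈ 2.1149

2.1149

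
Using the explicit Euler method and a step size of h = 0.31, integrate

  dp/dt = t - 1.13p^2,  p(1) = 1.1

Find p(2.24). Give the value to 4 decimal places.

Euler: p_{n+1} = p_n + h·f(t_n, p_n).
t=1.000000, p=1.100000: f=-0.367300 → p ← 1.100000 + 0.31·(-0.367300) = 0.986137
t=1.310000, p=0.986137: f=0.211113 → p ← 0.986137 + 0.31·0.211113 = 1.051582
t=1.620000, p=1.051582: f=0.370418 → p ← 1.051582 + 0.31·0.370418 = 1.166412
t=1.930000, p=1.166412: f=0.392617 → p ← 1.166412 + 0.31·0.392617 = 1.288123
p(2.24) ≈ 1.2881

1.2881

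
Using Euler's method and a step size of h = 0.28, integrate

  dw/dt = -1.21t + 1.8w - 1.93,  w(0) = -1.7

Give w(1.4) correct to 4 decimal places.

Euler: w_{n+1} = w_n + h·f(t_n, w_n).
t=0.000000, w=-1.700000: f=-4.990000 → w ← -1.700000 + 0.28·(-4.990000) = -3.097200
t=0.280000, w=-3.097200: f=-7.843760 → w ← -3.097200 + 0.28·(-7.843760) = -5.293453
t=0.560000, w=-5.293453: f=-12.135815 → w ← -5.293453 + 0.28·(-12.135815) = -8.691481
t=0.840000, w=-8.691481: f=-18.591066 → w ← -8.691481 + 0.28·(-18.591066) = -13.896979
t=1.120000, w=-13.896979: f=-28.299763 → w ← -13.896979 + 0.28·(-28.299763) = -21.820913
w(1.4) ≈ -21.8209

-21.8209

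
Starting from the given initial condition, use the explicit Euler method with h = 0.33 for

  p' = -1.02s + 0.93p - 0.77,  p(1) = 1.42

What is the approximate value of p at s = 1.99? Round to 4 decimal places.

0.4308

Euler: p_{n+1} = p_n + h·f(s_n, p_n).
s=1.000000, p=1.420000: f=-0.469400 → p ← 1.420000 + 0.33·(-0.469400) = 1.265098
s=1.330000, p=1.265098: f=-0.950059 → p ← 1.265098 + 0.33·(-0.950059) = 0.951579
s=1.660000, p=0.951579: f=-1.578232 → p ← 0.951579 + 0.33·(-1.578232) = 0.430762
p(1.99) ≈ 0.4308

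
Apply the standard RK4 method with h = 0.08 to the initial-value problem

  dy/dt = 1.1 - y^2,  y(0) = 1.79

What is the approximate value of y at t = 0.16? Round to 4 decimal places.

1.5302

RK4: k1 = f(t_n, y_n); k2 = f(t_n + h/2, y_n + (h/2)·k1); k3 = f(t_n + h/2, y_n + (h/2)·k2); k4 = f(t_n + h, y_n + h·k3); y_{n+1} = y_n + (h/6)·(k1 + 2k2 + 2k3 + k4).
t=0.000000, y=1.790000:
  k1 = f(0.000000, 1.790000) = -2.104100
  k2 = f(0.040000, 1.705836) = -1.809876
  k3 = f(0.040000, 1.717605) = -1.850167
  k4 = f(0.080000, 1.641987) = -1.596120
  y ← 1.790000 + (0.08/6)·(k1 + 2k2 + 2k3 + k4) = 1.643063
t=0.080000, y=1.643063:
  k1 = f(0.080000, 1.643063) = -1.599655
  k2 = f(0.120000, 1.579076) = -1.393482
  k3 = f(0.120000, 1.587323) = -1.419595
  k4 = f(0.160000, 1.529495) = -1.239355
  y ← 1.643063 + (0.08/6)·(k1 + 2k2 + 2k3 + k4) = 1.530194
y(0.16) ≈ 1.5302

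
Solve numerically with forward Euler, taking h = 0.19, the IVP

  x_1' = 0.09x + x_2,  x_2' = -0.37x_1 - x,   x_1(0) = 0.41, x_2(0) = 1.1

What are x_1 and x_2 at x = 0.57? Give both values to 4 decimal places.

Euler on (x_1,x_2): x_1_{n+1} = x_1_n + h·x_1', x_2_{n+1} = x_2_n + h·x_2'.
0.000000: (0.410000, 1.100000); f=(1.100000, -0.151700) → (0.619000, 1.071177)
0.190000: (0.619000, 1.071177); f=(1.088277, -0.419030) → (0.825773, 0.991561)
0.380000: (0.825773, 0.991561); f=(1.025761, -0.685536) → (1.020667, 0.861309)
(x_1(0.57), x_2(0.57)) ≈ (1.0207, 0.8613)

1.0207, 0.8613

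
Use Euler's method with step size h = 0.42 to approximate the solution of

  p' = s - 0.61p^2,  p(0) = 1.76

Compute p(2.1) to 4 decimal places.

Euler: p_{n+1} = p_n + h·f(s_n, p_n).
s=0.000000, p=1.760000: f=-1.889536 → p ← 1.760000 + 0.42·(-1.889536) = 0.966395
s=0.420000, p=0.966395: f=-0.149691 → p ← 0.966395 + 0.42·(-0.149691) = 0.903525
s=0.840000, p=0.903525: f=0.342022 → p ← 0.903525 + 0.42·0.342022 = 1.047174
s=1.260000, p=1.047174: f=0.591090 → p ← 1.047174 + 0.42·0.591090 = 1.295432
s=1.680000, p=1.295432: f=0.656332 → p ← 1.295432 + 0.42·0.656332 = 1.571091
p(2.1) ≈ 1.5711

1.5711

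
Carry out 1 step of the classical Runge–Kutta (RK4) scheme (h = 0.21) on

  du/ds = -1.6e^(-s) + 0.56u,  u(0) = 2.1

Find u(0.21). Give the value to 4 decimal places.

2.0398

RK4: k1 = f(s_n, u_n); k2 = f(s_n + h/2, u_n + (h/2)·k1); k3 = f(s_n + h/2, u_n + (h/2)·k2); k4 = f(s_n + h, u_n + h·k3); u_{n+1} = u_n + (h/6)·(k1 + 2k2 + 2k3 + k4).
s=0.000000, u=2.100000:
  k1 = f(0.000000, 2.100000) = -0.424000
  k2 = f(0.105000, 2.055480) = -0.289450
  k3 = f(0.105000, 2.069608) = -0.281539
  k4 = f(0.210000, 2.040877) = -0.154044
  u ← 2.100000 + (0.21/6)·(k1 + 2k2 + 2k3 + k4) = 2.039799
u(0.21) ≈ 2.0398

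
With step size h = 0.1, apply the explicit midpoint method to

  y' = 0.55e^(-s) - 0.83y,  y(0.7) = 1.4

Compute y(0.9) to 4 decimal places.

1.2315

Midpoint: k1 = f(s_n, y_n); k2 = f(s_n + h/2, y_n + (h/2)·k1); y_{n+1} = y_n + h·k2.
s=0.700000, y=1.400000:
  k1 = f(0.700000, 1.400000) = -0.888878
  k2 = f(0.750000, 1.355556) = -0.865310
  y ← 1.400000 + 0.1·(-0.865310) = 1.313469
s=0.800000, y=1.313469:
  k1 = f(0.800000, 1.313469) = -0.843048
  k2 = f(0.850000, 1.271317) = -0.820115
  y ← 1.313469 + 0.1·(-0.820115) = 1.231458
y(0.9) ≈ 1.2315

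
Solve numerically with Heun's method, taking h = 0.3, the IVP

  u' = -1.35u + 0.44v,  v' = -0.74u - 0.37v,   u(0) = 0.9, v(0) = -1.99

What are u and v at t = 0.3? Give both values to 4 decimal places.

0.4012, -1.9005

Heun on (u,v): k1 = f(t_n, state_n); k2 = f(t_n + h, state_n + h·k1); state_{n+1} = state_n + (h/2)·(k1 + k2).
0.000000: (0.900000, -1.990000)
  k1 = (-2.090600, 0.070300)
  predictor → (0.272820, -1.968910)
  k2 = (-1.234627, 0.526610)
  → (0.401216, -1.900464)
(u(0.3), v(0.3)) ≈ (0.4012, -1.9005)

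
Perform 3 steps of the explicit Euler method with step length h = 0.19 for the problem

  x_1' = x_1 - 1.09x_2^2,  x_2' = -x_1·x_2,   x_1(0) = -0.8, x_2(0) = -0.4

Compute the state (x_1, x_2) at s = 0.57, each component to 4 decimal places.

-1.5094, -0.6735

Euler on (x_1,x_2): x_1_{n+1} = x_1_n + h·x_1', x_2_{n+1} = x_2_n + h·x_2'.
0.000000: (-0.800000, -0.400000); f=(-0.974400, -0.320000) → (-0.985136, -0.460800)
0.190000: (-0.985136, -0.460800); f=(-1.216583, -0.453951) → (-1.216287, -0.547051)
0.380000: (-1.216287, -0.547051); f=(-1.542485, -0.665370) → (-1.509359, -0.673471)
(x_1(0.57), x_2(0.57)) ≈ (-1.5094, -0.6735)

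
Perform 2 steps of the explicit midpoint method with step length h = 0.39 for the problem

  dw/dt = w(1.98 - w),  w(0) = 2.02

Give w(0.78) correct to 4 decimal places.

1.9911

Midpoint: k1 = f(t_n, w_n); k2 = f(t_n + h/2, w_n + (h/2)·k1); w_{n+1} = w_n + h·k2.
t=0.000000, w=2.020000:
  k1 = f(0.000000, 2.020000) = -0.080800
  k2 = f(0.195000, 2.004244) = -0.048591
  w ← 2.020000 + 0.39·(-0.048591) = 2.001050
t=0.390000, w=2.001050:
  k1 = f(0.390000, 2.001050) = -0.042121
  k2 = f(0.585000, 1.992836) = -0.025580
  w ← 2.001050 + 0.39·(-0.025580) = 1.991073
w(0.78) ≈ 1.9911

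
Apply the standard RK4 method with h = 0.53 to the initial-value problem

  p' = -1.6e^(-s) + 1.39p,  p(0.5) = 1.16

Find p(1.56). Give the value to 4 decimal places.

RK4: k1 = f(s_n, p_n); k2 = f(s_n + h/2, p_n + (h/2)·k1); k3 = f(s_n + h/2, p_n + (h/2)·k2); k4 = f(s_n + h, p_n + h·k3); p_{n+1} = p_n + (h/6)·(k1 + 2k2 + 2k3 + k4).
s=0.500000, p=1.160000:
  k1 = f(0.500000, 1.160000) = 0.641951
  k2 = f(0.765000, 1.330117) = 1.104328
  k3 = f(0.765000, 1.452647) = 1.274645
  k4 = f(1.030000, 1.835562) = 1.980220
  p ← 1.160000 + (0.53/6)·(k1 + 2k2 + 2k3 + k4) = 1.811910
s=1.030000, p=1.811910:
  k1 = f(1.030000, 1.811910) = 1.947344
  k2 = f(1.295000, 2.327957) = 2.797623
  k3 = f(1.295000, 2.553281) = 3.110823
  k4 = f(1.560000, 3.460647) = 4.474081
  p ← 1.811910 + (0.53/6)·(k1 + 2k2 + 2k3 + k4) = 3.422962
p(1.56) ≈ 3.4230

3.4230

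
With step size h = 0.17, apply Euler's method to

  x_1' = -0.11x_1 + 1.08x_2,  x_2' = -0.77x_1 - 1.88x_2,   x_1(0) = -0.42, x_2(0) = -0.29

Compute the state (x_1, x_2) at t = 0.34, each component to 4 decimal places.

Euler on (x_1,x_2): x_1_{n+1} = x_1_n + h·x_1', x_2_{n+1} = x_2_n + h·x_2'.
0.000000: (-0.420000, -0.290000); f=(-0.267000, 0.868600) → (-0.465390, -0.142338)
0.170000: (-0.465390, -0.142338); f=(-0.102532, 0.625946) → (-0.482820, -0.035927)
(x_1(0.34), x_2(0.34)) ≈ (-0.4828, -0.0359)

-0.4828, -0.0359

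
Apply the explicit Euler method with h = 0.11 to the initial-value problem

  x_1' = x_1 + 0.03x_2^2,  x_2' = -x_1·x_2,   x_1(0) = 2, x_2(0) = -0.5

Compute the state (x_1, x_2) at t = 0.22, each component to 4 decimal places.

Euler on (x_1,x_2): x_1_{n+1} = x_1_n + h·x_1', x_2_{n+1} = x_2_n + h·x_2'.
0.000000: (2.000000, -0.500000); f=(2.007500, 1.000000) → (2.220825, -0.390000)
0.110000: (2.220825, -0.390000); f=(2.225388, 0.866122) → (2.465618, -0.294727)
(x_1(0.22), x_2(0.22)) ≈ (2.4656, -0.2947)

2.4656, -0.2947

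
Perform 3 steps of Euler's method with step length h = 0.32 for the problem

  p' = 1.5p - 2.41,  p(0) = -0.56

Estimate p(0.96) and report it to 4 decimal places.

-5.4172

Euler: p_{n+1} = p_n + h·f(t_n, p_n).
t=0.000000, p=-0.560000: f=-3.250000 → p ← -0.560000 + 0.32·(-3.250000) = -1.600000
t=0.320000, p=-1.600000: f=-4.810000 → p ← -1.600000 + 0.32·(-4.810000) = -3.139200
t=0.640000, p=-3.139200: f=-7.118800 → p ← -3.139200 + 0.32·(-7.118800) = -5.417216
p(0.96) ≈ -5.4172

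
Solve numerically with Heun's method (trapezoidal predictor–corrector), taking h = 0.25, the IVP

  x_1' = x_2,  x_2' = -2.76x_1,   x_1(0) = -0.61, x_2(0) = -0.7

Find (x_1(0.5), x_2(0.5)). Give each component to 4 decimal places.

Heun on (x_1,x_2): k1 = f(t_n, state_n); k2 = f(t_n + h, state_n + h·k1); state_{n+1} = state_n + (h/2)·(k1 + k2).
0.000000: (-0.610000, -0.700000)
  k1 = (-0.700000, 1.683600)
  predictor → (-0.785000, -0.279100)
  k2 = (-0.279100, 2.166600)
  → (-0.732387, -0.218725)
0.250000: (-0.732387, -0.218725)
  k1 = (-0.218725, 2.021389)
  predictor → (-0.787069, 0.286622)
  k2 = (0.286622, 2.172310)
  → (-0.723900, 0.305487)
(x_1(0.5), x_2(0.5)) ≈ (-0.7239, 0.3055)

-0.7239, 0.3055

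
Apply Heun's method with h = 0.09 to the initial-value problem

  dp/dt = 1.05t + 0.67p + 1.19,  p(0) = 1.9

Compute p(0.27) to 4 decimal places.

2.6689

Heun: k1 = f(t_n, p_n); k2 = f(t_n + h, p_n + h·k1); p_{n+1} = p_n + (h/2)·(k1 + k2).
t=0.000000, p=1.900000:
  k1 = f(0.000000, 1.900000) = 2.463000
  k2 = f(0.090000, 2.121670) = 2.706019
  p ← 1.900000 + (0.09/2)·(2.463000 + 2.706019) = 2.132606
t=0.090000, p=2.132606:
  k1 = f(0.090000, 2.132606) = 2.713346
  k2 = f(0.180000, 2.376807) = 2.971461
  p ← 2.132606 + (0.09/2)·(2.713346 + 2.971461) = 2.388422
t=0.180000, p=2.388422:
  k1 = f(0.180000, 2.388422) = 2.979243
  k2 = f(0.270000, 2.656554) = 3.253391
  p ← 2.388422 + (0.09/2)·(2.979243 + 3.253391) = 2.668891
p(0.27) ≈ 2.6689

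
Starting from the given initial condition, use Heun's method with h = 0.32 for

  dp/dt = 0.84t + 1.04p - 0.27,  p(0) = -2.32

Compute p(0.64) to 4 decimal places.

-4.5084

Heun: k1 = f(t_n, p_n); k2 = f(t_n + h, p_n + h·k1); p_{n+1} = p_n + (h/2)·(k1 + k2).
t=0.000000, p=-2.320000:
  k1 = f(0.000000, -2.320000) = -2.682800
  k2 = f(0.320000, -3.178496) = -3.306836
  p ← -2.320000 + (0.32/2)·(-2.682800 + (-3.306836)) = -3.278342
t=0.320000, p=-3.278342:
  k1 = f(0.320000, -3.278342) = -3.410675
  k2 = f(0.640000, -4.369758) = -4.276948
  p ← -3.278342 + (0.32/2)·(-3.410675 + (-4.276948)) = -4.508362
p(0.64) ≈ -4.5084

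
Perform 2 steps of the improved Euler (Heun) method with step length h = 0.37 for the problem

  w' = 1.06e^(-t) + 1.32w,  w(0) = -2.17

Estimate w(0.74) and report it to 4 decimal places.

Heun: k1 = f(t_n, w_n); k2 = f(t_n + h, w_n + h·k1); w_{n+1} = w_n + (h/2)·(k1 + k2).
t=0.000000, w=-2.170000:
  k1 = f(0.000000, -2.170000) = -1.804400
  k2 = f(0.370000, -2.837628) = -3.013491
  w ← -2.170000 + (0.37/2)·(-1.804400 + (-3.013491)) = -3.061310
t=0.370000, w=-3.061310:
  k1 = f(0.370000, -3.061310) = -3.308750
  k2 = f(0.740000, -4.285547) = -5.151182
  w ← -3.061310 + (0.37/2)·(-3.308750 + (-5.151182)) = -4.626397
w(0.74) ≈ -4.6264

-4.6264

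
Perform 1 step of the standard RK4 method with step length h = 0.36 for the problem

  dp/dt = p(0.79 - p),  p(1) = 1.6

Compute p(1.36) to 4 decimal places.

1.2763

RK4: k1 = f(t_n, p_n); k2 = f(t_n + h/2, p_n + (h/2)·k1); k3 = f(t_n + h/2, p_n + (h/2)·k2); k4 = f(t_n + h, p_n + h·k3); p_{n+1} = p_n + (h/6)·(k1 + 2k2 + 2k3 + k4).
t=1.000000, p=1.600000:
  k1 = f(1.000000, 1.600000) = -1.296000
  k2 = f(1.180000, 1.366720) = -0.788215
  k3 = f(1.180000, 1.458121) = -0.974202
  k4 = f(1.360000, 1.249287) = -0.573782
  p ← 1.600000 + (0.36/6)·(k1 + 2k2 + 2k3 + k4) = 1.276323
p(1.36) ≈ 1.2763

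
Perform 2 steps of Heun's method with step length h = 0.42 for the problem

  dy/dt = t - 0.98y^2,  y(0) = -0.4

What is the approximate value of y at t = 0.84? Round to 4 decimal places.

Heun: k1 = f(t_n, y_n); k2 = f(t_n + h, y_n + h·k1); y_{n+1} = y_n + (h/2)·(k1 + k2).
t=0.000000, y=-0.400000:
  k1 = f(0.000000, -0.400000) = -0.156800
  k2 = f(0.420000, -0.465856) = 0.207319
  y ← -0.400000 + (0.42/2)·(-0.156800 + 0.207319) = -0.389391
t=0.420000, y=-0.389391:
  k1 = f(0.420000, -0.389391) = 0.271407
  k2 = f(0.840000, -0.275400) = 0.765672
  y ← -0.389391 + (0.42/2)·(0.271407 + 0.765672) = -0.171605
y(0.84) ≈ -0.1716

-0.1716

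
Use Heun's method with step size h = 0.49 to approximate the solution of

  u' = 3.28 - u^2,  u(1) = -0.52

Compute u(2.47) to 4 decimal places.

1.3580

Heun: k1 = f(t_n, u_n); k2 = f(t_n + h, u_n + h·k1); u_{n+1} = u_n + (h/2)·(k1 + k2).
t=1.000000, u=-0.520000:
  k1 = f(1.000000, -0.520000) = 3.009600
  k2 = f(1.490000, 0.954704) = 2.368540
  u ← -0.520000 + (0.49/2)·(3.009600 + 2.368540) = 0.797644
t=1.490000, u=0.797644:
  k1 = f(1.490000, 0.797644) = 2.643763
  k2 = f(1.980000, 2.093088) = -1.101019
  u ← 0.797644 + (0.49/2)·(2.643763 + (-1.101019)) = 1.175617
t=1.980000, u=1.175617:
  k1 = f(1.980000, 1.175617) = 1.897925
  k2 = f(2.470000, 2.105600) = -1.153552
  u ← 1.175617 + (0.49/2)·(1.897925 + (-1.153552)) = 1.357988
u(2.47) ≈ 1.3580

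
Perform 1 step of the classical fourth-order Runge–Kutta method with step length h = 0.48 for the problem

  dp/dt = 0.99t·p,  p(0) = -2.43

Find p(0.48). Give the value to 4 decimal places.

RK4: k1 = f(t_n, p_n); k2 = f(t_n + h/2, p_n + (h/2)·k1); k3 = f(t_n + h/2, p_n + (h/2)·k2); k4 = f(t_n + h, p_n + h·k3); p_{n+1} = p_n + (h/6)·(k1 + 2k2 + 2k3 + k4).
t=0.000000, p=-2.430000:
  k1 = f(0.000000, -2.430000) = 0.000000
  k2 = f(0.240000, -2.430000) = -0.577368
  k3 = f(0.240000, -2.568568) = -0.610292
  k4 = f(0.480000, -2.722940) = -1.293941
  p ← -2.430000 + (0.48/6)·(k1 + 2k2 + 2k3 + k4) = -2.723541
p(0.48) ≈ -2.7235

-2.7235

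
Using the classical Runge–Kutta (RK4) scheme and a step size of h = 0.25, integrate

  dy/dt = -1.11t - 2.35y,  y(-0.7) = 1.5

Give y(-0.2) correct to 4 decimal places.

0.5951

RK4: k1 = f(t_n, y_n); k2 = f(t_n + h/2, y_n + (h/2)·k1); k3 = f(t_n + h/2, y_n + (h/2)·k2); k4 = f(t_n + h, y_n + h·k3); y_{n+1} = y_n + (h/6)·(k1 + 2k2 + 2k3 + k4).
t=-0.700000, y=1.500000:
  k1 = f(-0.700000, 1.500000) = -2.748000
  k2 = f(-0.575000, 1.156500) = -2.079525
  k3 = f(-0.575000, 1.240059) = -2.275890
  k4 = f(-0.450000, 0.931028) = -1.688415
  y ← 1.500000 + (0.25/6)·(k1 + 2k2 + 2k3 + k4) = 0.952198
t=-0.450000, y=0.952198:
  k1 = f(-0.450000, 0.952198) = -1.738166
  k2 = f(-0.325000, 0.734927) = -1.366330
  k3 = f(-0.325000, 0.781407) = -1.475556
  k4 = f(-0.200000, 0.583309) = -1.148776
  y ← 0.952198 + (0.25/6)·(k1 + 2k2 + 2k3 + k4) = 0.595085
y(-0.2) ≈ 0.5951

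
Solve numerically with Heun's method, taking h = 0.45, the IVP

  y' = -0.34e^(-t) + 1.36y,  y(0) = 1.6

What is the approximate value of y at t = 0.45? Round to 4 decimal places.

2.7067

Heun: k1 = f(t_n, y_n); k2 = f(t_n + h, y_n + h·k1); y_{n+1} = y_n + (h/2)·(k1 + k2).
t=0.000000, y=1.600000:
  k1 = f(0.000000, 1.600000) = 1.836000
  k2 = f(0.450000, 2.426200) = 3.082838
  y ← 1.600000 + (0.45/2)·(1.836000 + 3.082838) = 2.706739
y(0.45) ≈ 2.7067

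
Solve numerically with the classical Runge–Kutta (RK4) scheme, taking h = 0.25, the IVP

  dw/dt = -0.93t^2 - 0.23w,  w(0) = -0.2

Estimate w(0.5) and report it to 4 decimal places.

-0.2159

RK4: k1 = f(t_n, w_n); k2 = f(t_n + h/2, w_n + (h/2)·k1); k3 = f(t_n + h/2, w_n + (h/2)·k2); k4 = f(t_n + h, w_n + h·k3); w_{n+1} = w_n + (h/6)·(k1 + 2k2 + 2k3 + k4).
t=0.000000, w=-0.200000:
  k1 = f(0.000000, -0.200000) = 0.046000
  k2 = f(0.125000, -0.194250) = 0.030146
  k3 = f(0.125000, -0.196232) = 0.030602
  k4 = f(0.250000, -0.192349) = -0.013885
  w ← -0.200000 + (0.25/6)·(k1 + 2k2 + 2k3 + k4) = -0.193600
t=0.250000, w=-0.193600:
  k1 = f(0.250000, -0.193600) = -0.013597
  k2 = f(0.375000, -0.195299) = -0.085862
  k3 = f(0.375000, -0.204332) = -0.083785
  k4 = f(0.500000, -0.214546) = -0.183154
  w ← -0.193600 + (0.25/6)·(k1 + 2k2 + 2k3 + k4) = -0.215935
w(0.5) ≈ -0.2159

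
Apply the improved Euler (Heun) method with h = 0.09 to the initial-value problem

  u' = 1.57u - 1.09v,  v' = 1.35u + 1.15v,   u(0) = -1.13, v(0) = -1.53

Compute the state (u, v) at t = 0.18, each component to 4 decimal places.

-1.0866, -2.1845

Heun on (u,v): k1 = f(t_n, state_n); k2 = f(t_n + h, state_n + h·k1); state_{n+1} = state_n + (h/2)·(k1 + k2).
0.000000: (-1.130000, -1.530000)
  k1 = (-0.106400, -3.285000)
  predictor → (-1.139576, -1.825650)
  k2 = (0.200824, -3.637925)
  → (-1.125751, -1.841532)
0.090000: (-1.125751, -1.841532)
  k1 = (0.239841, -3.637525)
  predictor → (-1.104165, -2.168909)
  k2 = (0.630571, -3.984868)
  → (-1.086582, -2.184539)
(u(0.18), v(0.18)) ≈ (-1.0866, -2.1845)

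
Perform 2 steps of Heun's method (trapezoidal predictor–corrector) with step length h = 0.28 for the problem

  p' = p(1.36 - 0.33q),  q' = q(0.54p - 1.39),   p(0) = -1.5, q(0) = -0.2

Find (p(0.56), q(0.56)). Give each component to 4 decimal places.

-3.2268, -0.0579

Heun on (p,q): k1 = f(t_n, state_n); k2 = f(t_n + h, state_n + h·k1); state_{n+1} = state_n + (h/2)·(k1 + k2).
0.000000: (-1.500000, -0.200000)
  k1 = (-2.139000, 0.440000)
  predictor → (-2.098920, -0.076800)
  k2 = (-2.907726, 0.193798)
  → (-2.206542, -0.111268)
0.280000: (-2.206542, -0.111268)
  k1 = (-3.081918, 0.287243)
  predictor → (-3.069479, -0.030840)
  k2 = (-4.205730, 0.093986)
  → (-3.226812, -0.057896)
(p(0.56), q(0.56)) ≈ (-3.2268, -0.0579)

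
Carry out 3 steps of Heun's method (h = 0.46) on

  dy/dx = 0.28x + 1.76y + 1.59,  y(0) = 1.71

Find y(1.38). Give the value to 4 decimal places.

25.1856

Heun: k1 = f(x_n, y_n); k2 = f(x_n + h, y_n + h·k1); y_{n+1} = y_n + (h/2)·(k1 + k2).
x=0.000000, y=1.710000:
  k1 = f(0.000000, 1.710000) = 4.599600
  k2 = f(0.460000, 3.825816) = 8.452236
  y ← 1.710000 + (0.46/2)·(4.599600 + 8.452236) = 4.711922
x=0.460000, y=4.711922:
  k1 = f(0.460000, 4.711922) = 10.011783
  k2 = f(0.920000, 9.317343) = 18.246123
  y ← 4.711922 + (0.46/2)·(10.011783 + 18.246123) = 11.211241
x=0.920000, y=11.211241:
  k1 = f(0.920000, 11.211241) = 21.579384
  k2 = f(1.380000, 21.137757) = 39.178853
  y ← 11.211241 + (0.46/2)·(21.579384 + 39.178853) = 25.185635
y(1.38) ≈ 25.1856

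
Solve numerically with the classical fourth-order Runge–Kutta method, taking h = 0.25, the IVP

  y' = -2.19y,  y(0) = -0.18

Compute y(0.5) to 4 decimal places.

RK4: k1 = f(s_n, y_n); k2 = f(s_n + h/2, y_n + (h/2)·k1); k3 = f(s_n + h/2, y_n + (h/2)·k2); k4 = f(s_n + h, y_n + h·k3); y_{n+1} = y_n + (h/6)·(k1 + 2k2 + 2k3 + k4).
s=0.000000, y=-0.180000:
  k1 = f(0.000000, -0.180000) = 0.394200
  k2 = f(0.125000, -0.130725) = 0.286288
  k3 = f(0.125000, -0.144214) = 0.315829
  k4 = f(0.250000, -0.101043) = 0.221284
  y ← -0.180000 + (0.25/6)·(k1 + 2k2 + 2k3 + k4) = -0.104178
s=0.250000, y=-0.104178:
  k1 = f(0.250000, -0.104178) = 0.228151
  k2 = f(0.375000, -0.075660) = 0.165695
  k3 = f(0.375000, -0.083467) = 0.182792
  k4 = f(0.500000, -0.058480) = 0.128072
  y ← -0.104178 + (0.25/6)·(k1 + 2k2 + 2k3 + k4) = -0.060295
y(0.5) ≈ -0.0603

-0.0603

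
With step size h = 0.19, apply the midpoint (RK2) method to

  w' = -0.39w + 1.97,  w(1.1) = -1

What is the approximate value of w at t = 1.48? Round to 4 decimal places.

-0.1672

Midpoint: k1 = f(t_n, w_n); k2 = f(t_n + h/2, w_n + (h/2)·k1); w_{n+1} = w_n + h·k2.
t=1.100000, w=-1.000000:
  k1 = f(1.100000, -1.000000) = 2.360000
  k2 = f(1.195000, -0.775800) = 2.272562
  w ← -1.000000 + 0.19·2.272562 = -0.568213
t=1.290000, w=-0.568213:
  k1 = f(1.290000, -0.568213) = 2.191603
  k2 = f(1.385000, -0.360011) = 2.110404
  w ← -0.568213 + 0.19·2.110404 = -0.167236
w(1.48) ≈ -0.1672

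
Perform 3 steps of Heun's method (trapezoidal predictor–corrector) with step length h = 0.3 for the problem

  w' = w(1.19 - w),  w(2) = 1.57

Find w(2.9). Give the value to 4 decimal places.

1.3037

Heun: k1 = f(t_n, w_n); k2 = f(t_n + h, w_n + h·k1); w_{n+1} = w_n + (h/2)·(k1 + k2).
t=2.000000, w=1.570000:
  k1 = f(2.000000, 1.570000) = -0.596600
  k2 = f(2.300000, 1.391020) = -0.279623
  w ← 1.570000 + (0.3/2)·(-0.596600 + (-0.279623)) = 1.438567
t=2.300000, w=1.438567:
  k1 = f(2.300000, 1.438567) = -0.357580
  k2 = f(2.600000, 1.331293) = -0.188102
  w ← 1.438567 + (0.3/2)·(-0.357580 + (-0.188102)) = 1.356714
t=2.600000, w=1.356714:
  k1 = f(2.600000, 1.356714) = -0.226184
  k2 = f(2.900000, 1.288859) = -0.127416
  w ← 1.356714 + (0.3/2)·(-0.226184 + (-0.127416)) = 1.303674
w(2.9) ≈ 1.3037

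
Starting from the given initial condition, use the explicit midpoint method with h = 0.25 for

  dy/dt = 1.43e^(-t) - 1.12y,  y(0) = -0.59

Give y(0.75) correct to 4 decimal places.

Midpoint: k1 = f(t_n, y_n); k2 = f(t_n + h/2, y_n + (h/2)·k1); y_{n+1} = y_n + h·k2.
t=0.000000, y=-0.590000:
  k1 = f(0.000000, -0.590000) = 2.090800
  k2 = f(0.125000, -0.328650) = 1.630059
  y ← -0.590000 + 0.25·1.630059 = -0.182485
t=0.250000, y=-0.182485:
  k1 = f(0.250000, -0.182485) = 1.318069
  k2 = f(0.375000, -0.017727) = 1.002678
  y ← -0.182485 + 0.25·1.002678 = 0.068184
t=0.500000, y=0.068184:
  k1 = f(0.500000, 0.068184) = 0.790973
  k2 = f(0.625000, 0.167056) = 0.578322
  y ← 0.068184 + 0.25·0.578322 = 0.212764
y(0.75) ≈ 0.2128

0.2128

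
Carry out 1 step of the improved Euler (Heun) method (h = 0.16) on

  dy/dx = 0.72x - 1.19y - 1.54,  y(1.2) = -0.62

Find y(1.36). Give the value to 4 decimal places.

-0.6018

Heun: k1 = f(x_n, y_n); k2 = f(x_n + h, y_n + h·k1); y_{n+1} = y_n + (h/2)·(k1 + k2).
x=1.200000, y=-0.620000:
  k1 = f(1.200000, -0.620000) = 0.061800
  k2 = f(1.360000, -0.610112) = 0.165233
  y ← -0.620000 + (0.16/2)·(0.061800 + 0.165233) = -0.601837
y(1.36) ≈ -0.6018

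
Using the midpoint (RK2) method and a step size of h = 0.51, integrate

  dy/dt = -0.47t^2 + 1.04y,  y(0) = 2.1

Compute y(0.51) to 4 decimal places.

Midpoint: k1 = f(t_n, y_n); k2 = f(t_n + h/2, y_n + (h/2)·k1); y_{n+1} = y_n + h·k2.
t=0.000000, y=2.100000:
  k1 = f(0.000000, 2.100000) = 2.184000
  k2 = f(0.255000, 2.656920) = 2.732635
  y ← 2.100000 + 0.51·2.732635 = 3.493644
y(0.51) ≈ 3.4936

3.4936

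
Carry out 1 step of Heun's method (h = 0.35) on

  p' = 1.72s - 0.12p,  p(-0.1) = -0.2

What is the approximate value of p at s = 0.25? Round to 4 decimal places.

-0.1454

Heun: k1 = f(s_n, p_n); k2 = f(s_n + h, p_n + h·k1); p_{n+1} = p_n + (h/2)·(k1 + k2).
s=-0.100000, p=-0.200000:
  k1 = f(-0.100000, -0.200000) = -0.148000
  k2 = f(0.250000, -0.251800) = 0.460216
  p ← -0.200000 + (0.35/2)·(-0.148000 + 0.460216) = -0.145362
p(0.25) ≈ -0.1454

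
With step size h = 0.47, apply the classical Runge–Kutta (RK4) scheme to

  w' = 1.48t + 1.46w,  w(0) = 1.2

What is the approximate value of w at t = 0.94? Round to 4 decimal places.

RK4: k1 = f(t_n, w_n); k2 = f(t_n + h/2, w_n + (h/2)·k1); k3 = f(t_n + h/2, w_n + (h/2)·k2); k4 = f(t_n + h, w_n + h·k3); w_{n+1} = w_n + (h/6)·(k1 + 2k2 + 2k3 + k4).
t=0.000000, w=1.200000:
  k1 = f(0.000000, 1.200000) = 1.752000
  k2 = f(0.235000, 1.611720) = 2.700911
  k3 = f(0.235000, 1.834714) = 3.026483
  k4 = f(0.470000, 2.622447) = 4.524372
  w ← 1.200000 + (0.47/6)·(k1 + 2k2 + 2k3 + k4) = 2.588941
t=0.470000, w=2.588941:
  k1 = f(0.470000, 2.588941) = 4.475454
  k2 = f(0.705000, 3.640672) = 6.358782
  k3 = f(0.705000, 4.083255) = 7.004952
  k4 = f(0.940000, 5.881268) = 9.977852
  w ← 2.588941 + (0.47/6)·(k1 + 2k2 + 2k3 + k4) = 5.814768
w(0.94) ≈ 5.8148

5.8148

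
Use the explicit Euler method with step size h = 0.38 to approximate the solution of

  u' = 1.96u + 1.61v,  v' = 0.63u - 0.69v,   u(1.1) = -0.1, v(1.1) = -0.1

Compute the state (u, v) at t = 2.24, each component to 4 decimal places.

-0.9004, -0.2076

Euler on (u,v): u_{n+1} = u_n + h·u', v_{n+1} = v_n + h·v'.
1.100000: (-0.100000, -0.100000); f=(-0.357000, 0.006000) → (-0.235660, -0.097720)
1.480000: (-0.235660, -0.097720); f=(-0.619223, -0.081039) → (-0.470965, -0.128515)
1.860000: (-0.470965, -0.128515); f=(-1.130000, -0.208033) → (-0.900365, -0.207567)
(u(2.24), v(2.24)) ≈ (-0.9004, -0.2076)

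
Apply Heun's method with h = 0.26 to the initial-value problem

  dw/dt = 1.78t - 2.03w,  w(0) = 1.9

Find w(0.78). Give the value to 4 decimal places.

0.7852

Heun: k1 = f(t_n, w_n); k2 = f(t_n + h, w_n + h·k1); w_{n+1} = w_n + (h/2)·(k1 + k2).
t=0.000000, w=1.900000:
  k1 = f(0.000000, 1.900000) = -3.857000
  k2 = f(0.260000, 0.897180) = -1.358475
  w ← 1.900000 + (0.26/2)·(-3.857000 + (-1.358475)) = 1.221988
t=0.260000, w=1.221988:
  k1 = f(0.260000, 1.221988) = -2.017836
  k2 = f(0.520000, 0.697351) = -0.490022
  w ← 1.221988 + (0.26/2)·(-2.017836 + (-0.490022)) = 0.895967
t=0.520000, w=0.895967:
  k1 = f(0.520000, 0.895967) = -0.893212
  k2 = f(0.780000, 0.663731) = 0.041025
  w ← 0.895967 + (0.26/2)·(-0.893212 + 0.041025) = 0.785182
w(0.78) ≈ 0.7852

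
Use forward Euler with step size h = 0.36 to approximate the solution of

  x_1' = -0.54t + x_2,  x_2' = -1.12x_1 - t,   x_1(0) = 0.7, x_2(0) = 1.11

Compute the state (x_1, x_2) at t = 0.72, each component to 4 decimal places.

1.3276, 0.2548

Euler on (x_1,x_2): x_1_{n+1} = x_1_n + h·x_1', x_2_{n+1} = x_2_n + h·x_2'.
0.000000: (0.700000, 1.110000); f=(1.110000, -0.784000) → (1.099600, 0.827760)
0.360000: (1.099600, 0.827760); f=(0.633360, -1.591552) → (1.327610, 0.254801)
(x_1(0.72), x_2(0.72)) ≈ (1.3276, 0.2548)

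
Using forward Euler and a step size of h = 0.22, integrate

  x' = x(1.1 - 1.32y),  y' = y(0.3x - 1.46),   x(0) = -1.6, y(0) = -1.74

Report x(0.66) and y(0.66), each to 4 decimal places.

Euler on (x,y): x_{n+1} = x_n + h·x', y_{n+1} = y_n + h·y'.
0.000000: (-1.600000, -1.740000); f=(-5.434880, 3.375600) → (-2.795674, -0.997368)
0.220000: (-2.795674, -0.997368); f=(-6.755817, 2.292652) → (-4.281953, -0.492985)
0.440000: (-4.281953, -0.492985); f=(-7.496586, 1.353039) → (-5.931202, -0.195316)
(x(0.66), y(0.66)) ≈ (-5.9312, -0.1953)

-5.9312, -0.1953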